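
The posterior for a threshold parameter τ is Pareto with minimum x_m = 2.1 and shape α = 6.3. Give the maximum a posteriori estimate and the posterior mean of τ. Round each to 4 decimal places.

MAP = 2.1000, posterior mean = 2.4962

The Pareto density is strictly decreasing on [x_m, ∞), so the mode is x_m = 2.1000.
Mean = α·x_m/(α−1) = 6.3·2.1/5.3 = 2.4962.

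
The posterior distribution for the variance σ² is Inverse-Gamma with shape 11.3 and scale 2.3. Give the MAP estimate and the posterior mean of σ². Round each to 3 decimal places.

MAP estimate = 0.187, posterior mean = 0.223

Mode = β/(α+1) = 2.3/12.3 = 0.187.
Mean = β/(α−1) = 2.3/10.3 = 0.223.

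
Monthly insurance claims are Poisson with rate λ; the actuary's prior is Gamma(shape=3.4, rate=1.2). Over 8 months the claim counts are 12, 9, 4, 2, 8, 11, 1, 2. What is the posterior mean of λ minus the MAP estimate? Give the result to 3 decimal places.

0.109

Σ counts = 49. Posterior: Gamma(shape = 3.4+49 = 52.4, rate = 1.2+8 = 9.2).
Mode = (α−1)/β = 51.4/9.2 = 5.587.
Mean = α/β = 52.4/9.2 = 5.696.
Difference = 5.696 − 5.587 = 0.109.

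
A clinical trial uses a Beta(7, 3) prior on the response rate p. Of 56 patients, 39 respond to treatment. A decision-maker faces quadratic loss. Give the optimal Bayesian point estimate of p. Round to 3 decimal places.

0.697

Posterior: Beta(7+39, 3+17) = Beta(46, 20).
Mode = (46−1)/(46+20−2) = 45/64 = 0.703.
Mean = 46/(46+20) = 46/66 = 0.697.
Quadratic loss ⇒ the optimal estimator is the posterior mean.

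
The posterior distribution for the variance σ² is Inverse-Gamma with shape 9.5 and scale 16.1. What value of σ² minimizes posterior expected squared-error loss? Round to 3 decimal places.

1.894

Mode = β/(α+1) = 16.1/10.5 = 1.533.
Mean = β/(α−1) = 16.1/8.5 = 1.894.
Squared-error loss ⇒ the optimal estimator is the posterior mean.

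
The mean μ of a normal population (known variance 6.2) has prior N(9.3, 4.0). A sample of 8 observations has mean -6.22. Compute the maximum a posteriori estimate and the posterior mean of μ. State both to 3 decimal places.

Posterior for μ is Normal. Precision-weighted mean: (1/4.0·9.3 + 8/6.2·-6.22) / (1/4.0 + 8/6.2) = -3.701.
A Normal posterior is symmetric, so mode = mean.

MAP: -3.701. Posterior mean: -3.701.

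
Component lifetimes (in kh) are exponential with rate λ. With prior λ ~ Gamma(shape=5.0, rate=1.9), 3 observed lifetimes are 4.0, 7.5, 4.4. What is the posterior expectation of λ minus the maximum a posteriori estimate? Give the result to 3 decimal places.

Σ times = 15.9. Posterior: Gamma(shape = 5.0+3 = 8.0, rate = 1.9+15.9 = 17.8).
Mode = (α−1)/β = 7.0/17.8 = 0.393.
Mean = α/β = 8.0/17.8 = 0.449.
Difference = 0.449 − 0.393 = 0.056.
The mean is pulled above the mode by the posterior's right skew.

0.056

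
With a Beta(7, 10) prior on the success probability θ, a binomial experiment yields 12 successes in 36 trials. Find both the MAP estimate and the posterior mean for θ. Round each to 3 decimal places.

MAP estimate = 0.353, posterior mean = 0.358

Posterior: Beta(7+12, 10+24) = Beta(19, 34).
Mode = (19−1)/(19+34−2) = 18/51 = 0.353.
Mean = 19/(19+34) = 19/53 = 0.358.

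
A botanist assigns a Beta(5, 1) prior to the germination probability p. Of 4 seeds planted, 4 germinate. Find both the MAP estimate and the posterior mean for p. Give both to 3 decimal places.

MAP: 1.000. Posterior mean: 0.900.

Posterior: Beta(5+4, 1+0) = Beta(9, 1).
Since β = 1 ≤ 1 and α > 1, the Beta density is monotone increasing on [0,1]; the mode is at 1.
Mean = 9/(9+1) = 0.900.
Left-skewed posterior ⇒ mean < mode.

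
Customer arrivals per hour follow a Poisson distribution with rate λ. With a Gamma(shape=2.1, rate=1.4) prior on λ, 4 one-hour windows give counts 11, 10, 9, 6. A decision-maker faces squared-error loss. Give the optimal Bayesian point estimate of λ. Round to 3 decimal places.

Σ counts = 36. Posterior: Gamma(shape = 2.1+36 = 38.1, rate = 1.4+4 = 5.4).
Mode = (α−1)/β = 37.1/5.4 = 6.870.
Mean = α/β = 38.1/5.4 = 7.056.
Squared-error loss ⇒ the optimal estimator is the posterior mean.

7.056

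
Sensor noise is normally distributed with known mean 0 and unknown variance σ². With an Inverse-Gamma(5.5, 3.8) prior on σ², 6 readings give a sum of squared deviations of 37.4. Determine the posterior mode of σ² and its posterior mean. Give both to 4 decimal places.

Posterior: Inverse-Gamma(shape = 5.5+6/2 = 8.5, scale = 3.8+37.4/2 = 22.5).
Mode = β/(α+1) = 22.5/9.5 = 2.3684.
Mean = β/(α−1) = 22.5/7.5 = 3.0000.
Mean > mode: the posterior has a right tail.

MAP: 2.3684. Posterior mean: 3.0000.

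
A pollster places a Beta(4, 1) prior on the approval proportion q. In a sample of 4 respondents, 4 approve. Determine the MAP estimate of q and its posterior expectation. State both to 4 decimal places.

Posterior: Beta(4+4, 1+0) = Beta(8, 1).
Since β = 1 ≤ 1 and α > 1, the Beta density is monotone increasing on [0,1]; the mode is at 1.
Mean = 8/(8+1) = 0.8889.

MAP = 1.0000, posterior mean = 0.8889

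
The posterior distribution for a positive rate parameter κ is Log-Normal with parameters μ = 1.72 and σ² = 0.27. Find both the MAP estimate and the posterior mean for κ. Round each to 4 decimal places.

κ_MAP = 4.2631, E[κ|data] = 6.3917

Mode = exp(μ − σ²) = exp(1.45) = 4.2631.
Mean = exp(μ + σ²/2) = exp(1.855) = 6.3917.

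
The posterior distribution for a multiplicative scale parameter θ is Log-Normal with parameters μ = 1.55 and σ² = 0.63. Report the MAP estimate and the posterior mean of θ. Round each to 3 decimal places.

MAP = 2.509, posterior mean = 6.456

Mode = exp(μ − σ²) = exp(0.92) = 2.509.
Mean = exp(μ + σ²/2) = exp(1.865) = 6.456.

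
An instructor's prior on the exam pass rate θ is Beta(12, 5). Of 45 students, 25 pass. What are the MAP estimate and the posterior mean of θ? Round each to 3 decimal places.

Posterior: Beta(12+25, 5+20) = Beta(37, 25).
Mode = (37−1)/(37+25−2) = 36/60 = 0.600.
Mean = 37/(37+25) = 37/62 = 0.597.
The mean is pulled below the mode by the posterior's left skew.

MAP = 0.600, posterior mean = 0.597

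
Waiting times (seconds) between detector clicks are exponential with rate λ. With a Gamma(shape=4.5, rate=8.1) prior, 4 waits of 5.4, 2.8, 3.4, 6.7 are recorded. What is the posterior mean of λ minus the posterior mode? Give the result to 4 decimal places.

Σ times = 18.3. Posterior: Gamma(shape = 4.5+4 = 8.5, rate = 8.1+18.3 = 26.4).
Mode = (α−1)/β = 7.5/26.4 = 0.2841.
Mean = α/β = 8.5/26.4 = 0.3220.
Difference = 0.3220 − 0.2841 = 0.0379.

0.0379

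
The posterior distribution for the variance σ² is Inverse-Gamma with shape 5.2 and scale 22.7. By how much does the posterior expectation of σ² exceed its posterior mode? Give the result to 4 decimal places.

Mode = β/(α+1) = 22.7/6.2 = 3.6613.
Mean = β/(α−1) = 22.7/4.2 = 5.4048.
Difference = 5.4048 − 3.6613 = 1.7435.
Mean > mode: the posterior has a right tail.

1.7435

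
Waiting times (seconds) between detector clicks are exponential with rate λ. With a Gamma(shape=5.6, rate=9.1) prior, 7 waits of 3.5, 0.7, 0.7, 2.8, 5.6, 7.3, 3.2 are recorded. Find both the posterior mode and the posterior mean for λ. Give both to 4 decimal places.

MAP: 0.3526. Posterior mean: 0.3830.

Σ times = 23.8. Posterior: Gamma(shape = 5.6+7 = 12.6, rate = 9.1+23.8 = 32.9).
Mode = (α−1)/β = 11.6/32.9 = 0.3526.
Mean = α/β = 12.6/32.9 = 0.3830.
The mean is pulled above the mode by the posterior's right skew.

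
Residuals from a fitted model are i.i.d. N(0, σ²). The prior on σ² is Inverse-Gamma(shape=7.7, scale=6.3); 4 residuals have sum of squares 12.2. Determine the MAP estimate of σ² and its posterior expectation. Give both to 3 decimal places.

Posterior: Inverse-Gamma(shape = 7.7+4/2 = 9.7, scale = 6.3+12.2/2 = 12.4).
Mode = β/(α+1) = 12.4/10.7 = 1.159.
Mean = β/(α−1) = 12.4/8.7 = 1.425.
Mean > mode: the posterior has a right tail.

MAP = 1.159, posterior mean = 1.425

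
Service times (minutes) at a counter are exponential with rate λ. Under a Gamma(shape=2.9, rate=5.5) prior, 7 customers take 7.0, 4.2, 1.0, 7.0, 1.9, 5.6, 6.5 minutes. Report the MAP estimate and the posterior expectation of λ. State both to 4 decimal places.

Σ times = 33.2. Posterior: Gamma(shape = 2.9+7 = 9.9, rate = 5.5+33.2 = 38.7).
Mode = (α−1)/β = 8.9/38.7 = 0.2300.
Mean = α/β = 9.9/38.7 = 0.2558.
Mean > mode: the posterior has a right tail.

MAP = 0.2300; posterior mean = 0.2558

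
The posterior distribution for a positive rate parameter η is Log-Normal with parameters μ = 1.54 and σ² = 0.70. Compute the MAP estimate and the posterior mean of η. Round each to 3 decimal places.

Mode = exp(μ − σ²) = exp(0.84) = 2.316.
Mean = exp(μ + σ²/2) = exp(1.890) = 6.619.
The posterior is right-skewed, so the mean exceeds the mode.

η_MAP = 2.316, E[η|data] = 6.619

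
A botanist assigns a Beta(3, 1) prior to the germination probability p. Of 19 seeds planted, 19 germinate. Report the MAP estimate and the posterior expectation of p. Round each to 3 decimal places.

Posterior: Beta(3+19, 1+0) = Beta(22, 1).
Since β = 1 ≤ 1 and α > 1, the Beta density is monotone increasing on [0,1]; the mode is at 1.
Mean = 22/(22+1) = 0.957.
The posterior is left-skewed, so the mode exceeds the mean.

MAP: 1.000. Posterior mean: 0.957.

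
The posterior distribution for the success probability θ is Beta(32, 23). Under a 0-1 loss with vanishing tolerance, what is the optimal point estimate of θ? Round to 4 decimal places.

0.5849

Mode = (32−1)/(32+23−2) = 31/53 = 0.5849.
Mean = 32/(32+23) = 32/55 = 0.5818.
This is the posterior mode — the MAP estimate.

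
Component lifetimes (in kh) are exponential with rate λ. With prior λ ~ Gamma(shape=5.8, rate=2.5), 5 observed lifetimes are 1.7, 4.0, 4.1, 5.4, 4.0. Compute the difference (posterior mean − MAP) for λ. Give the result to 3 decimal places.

0.046

Σ times = 19.2. Posterior: Gamma(shape = 5.8+5 = 10.8, rate = 2.5+19.2 = 21.7).
Mode = (α−1)/β = 9.8/21.7 = 0.452.
Mean = α/β = 10.8/21.7 = 0.498.
Difference = 0.498 − 0.452 = 0.046.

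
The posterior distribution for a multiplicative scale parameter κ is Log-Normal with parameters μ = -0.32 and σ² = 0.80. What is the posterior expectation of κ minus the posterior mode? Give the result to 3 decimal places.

Mode = exp(μ − σ²) = exp(-1.12) = 0.326.
Mean = exp(μ + σ²/2) = exp(0.080) = 1.083.
Difference = 1.083 − 0.326 = 0.757.

0.757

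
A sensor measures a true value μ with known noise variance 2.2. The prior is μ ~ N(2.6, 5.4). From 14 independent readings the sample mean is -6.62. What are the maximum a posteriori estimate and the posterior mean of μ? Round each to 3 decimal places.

μ_MAP = -6.359, E[μ|data] = -6.359

Posterior for μ is Normal. Precision-weighted mean: (1/5.4·2.6 + 14/2.2·-6.62) / (1/5.4 + 14/2.2) = -6.359.
A Normal posterior is symmetric, so mode = mean.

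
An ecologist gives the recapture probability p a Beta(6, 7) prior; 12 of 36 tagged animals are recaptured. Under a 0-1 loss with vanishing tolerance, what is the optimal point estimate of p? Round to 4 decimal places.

0.3617

Posterior: Beta(6+12, 7+24) = Beta(18, 31).
Mode = (18−1)/(18+31−2) = 17/47 = 0.3617.
Mean = 18/(18+31) = 18/49 = 0.3673.
This is the posterior mode — the MAP estimate.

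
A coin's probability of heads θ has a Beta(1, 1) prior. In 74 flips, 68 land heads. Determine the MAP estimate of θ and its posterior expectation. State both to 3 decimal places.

Posterior: Beta(1+68, 1+6) = Beta(69, 7).
Mode = (69−1)/(69+7−2) = 68/74 = 0.919.
Mean = 69/(69+7) = 69/76 = 0.908.
The posterior is left-skewed, so the mode exceeds the mean.

MAP: 0.919. Posterior mean: 0.908.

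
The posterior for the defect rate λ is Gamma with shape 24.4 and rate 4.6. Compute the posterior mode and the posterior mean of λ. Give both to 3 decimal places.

Mode = (α−1)/β = 23.4/4.6 = 5.087.
Mean = α/β = 24.4/4.6 = 5.304.

MAP = 5.087; posterior mean = 5.304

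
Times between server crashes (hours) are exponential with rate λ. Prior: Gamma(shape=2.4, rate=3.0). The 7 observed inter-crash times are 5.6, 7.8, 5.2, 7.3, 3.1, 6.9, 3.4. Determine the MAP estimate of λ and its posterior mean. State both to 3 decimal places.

MAP = 0.199, posterior mean = 0.222

Σ times = 39.3. Posterior: Gamma(shape = 2.4+7 = 9.4, rate = 3.0+39.3 = 42.3).
Mode = (α−1)/β = 8.4/42.3 = 0.199.
Mean = α/β = 9.4/42.3 = 0.222.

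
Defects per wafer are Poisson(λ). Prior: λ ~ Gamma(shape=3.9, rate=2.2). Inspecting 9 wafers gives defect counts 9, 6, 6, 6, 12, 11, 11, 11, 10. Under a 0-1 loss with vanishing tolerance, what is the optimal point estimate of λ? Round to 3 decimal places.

Σ counts = 82. Posterior: Gamma(shape = 3.9+82 = 85.9, rate = 2.2+9 = 11.2).
Mode = (α−1)/β = 84.9/11.2 = 7.580.
Mean = α/β = 85.9/11.2 = 7.670.
This is the posterior mode — the MAP estimate.

7.580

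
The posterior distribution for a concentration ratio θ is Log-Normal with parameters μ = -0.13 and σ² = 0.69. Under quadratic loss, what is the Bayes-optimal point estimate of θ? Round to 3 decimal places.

Mode = exp(μ − σ²) = exp(-0.82) = 0.440.
Mean = exp(μ + σ²/2) = exp(0.215) = 1.240.
Quadratic loss ⇒ the optimal estimator is the posterior mean.

1.240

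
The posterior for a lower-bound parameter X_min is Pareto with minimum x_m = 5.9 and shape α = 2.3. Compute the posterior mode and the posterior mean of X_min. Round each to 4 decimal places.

The Pareto density is strictly decreasing on [x_m, ∞), so the mode is x_m = 5.9000.
Mean = α·x_m/(α−1) = 2.3·5.9/1.3 = 10.4385.

MAP = 5.9000; posterior mean = 10.4385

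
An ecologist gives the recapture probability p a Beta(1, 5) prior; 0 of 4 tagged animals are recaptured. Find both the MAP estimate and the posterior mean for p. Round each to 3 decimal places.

Posterior: Beta(1+0, 5+4) = Beta(1, 9).
Since α = 1 ≤ 1 and β > 1, the Beta density is monotone decreasing on [0,1]; the mode is at 0.
Mean = 1/(1+9) = 0.100.

MAP estimate = 0.000, posterior mean = 0.100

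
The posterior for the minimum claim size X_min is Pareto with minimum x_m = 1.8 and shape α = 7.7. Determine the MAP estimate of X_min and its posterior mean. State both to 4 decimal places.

MAP: 1.8000. Posterior mean: 2.0687.

The Pareto density is strictly decreasing on [x_m, ∞), so the mode is x_m = 1.8000.
Mean = α·x_m/(α−1) = 7.7·1.8/6.7 = 2.0687.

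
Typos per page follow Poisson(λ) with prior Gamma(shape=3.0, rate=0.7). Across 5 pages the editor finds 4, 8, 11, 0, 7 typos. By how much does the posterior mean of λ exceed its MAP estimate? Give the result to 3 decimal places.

Σ counts = 30. Posterior: Gamma(shape = 3.0+30 = 33.0, rate = 0.7+5 = 5.7).
Mode = (α−1)/β = 32.0/5.7 = 5.614.
Mean = α/β = 33.0/5.7 = 5.789.
Difference = 5.789 − 5.614 = 0.175.
The posterior is right-skewed, so the mean exceeds the mode.

0.175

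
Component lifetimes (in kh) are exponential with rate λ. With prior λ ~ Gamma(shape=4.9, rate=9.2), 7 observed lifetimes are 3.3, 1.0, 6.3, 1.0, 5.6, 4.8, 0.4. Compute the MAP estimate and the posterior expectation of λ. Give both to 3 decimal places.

Σ times = 22.4. Posterior: Gamma(shape = 4.9+7 = 11.9, rate = 9.2+22.4 = 31.6).
Mode = (α−1)/β = 10.9/31.6 = 0.345.
Mean = α/β = 11.9/31.6 = 0.377.
The mean is pulled above the mode by the posterior's right skew.

MAP = 0.345; posterior mean = 0.377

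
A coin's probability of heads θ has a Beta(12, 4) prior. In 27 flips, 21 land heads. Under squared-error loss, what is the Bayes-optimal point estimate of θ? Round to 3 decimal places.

0.767

Posterior: Beta(12+21, 4+6) = Beta(33, 10).
Mode = (33−1)/(33+10−2) = 32/41 = 0.780.
Mean = 33/(33+10) = 33/43 = 0.767.
Squared-error loss ⇒ the optimal estimator is the posterior mean.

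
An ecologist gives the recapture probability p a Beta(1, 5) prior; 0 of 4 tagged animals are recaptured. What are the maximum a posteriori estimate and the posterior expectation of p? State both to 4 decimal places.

MAP: 0.0000. Posterior mean: 0.1000.

Posterior: Beta(1+0, 5+4) = Beta(1, 9).
Since α = 1 ≤ 1 and β > 1, the Beta density is monotone decreasing on [0,1]; the mode is at 0.
Mean = 1/(1+9) = 0.1000.
The posterior is right-skewed, so the mean exceeds the mode.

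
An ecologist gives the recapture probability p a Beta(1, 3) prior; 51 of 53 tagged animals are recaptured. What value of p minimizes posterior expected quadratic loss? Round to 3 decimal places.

Posterior: Beta(1+51, 3+2) = Beta(52, 5).
Mode = (52−1)/(52+5−2) = 51/55 = 0.927.
Mean = 52/(52+5) = 52/57 = 0.912.
Quadratic loss ⇒ the optimal estimator is the posterior mean.

0.912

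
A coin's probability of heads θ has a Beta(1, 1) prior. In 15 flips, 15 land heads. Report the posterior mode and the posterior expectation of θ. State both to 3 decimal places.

MAP: 1.000. Posterior mean: 0.941.

Posterior: Beta(1+15, 1+0) = Beta(16, 1).
Since β = 1 ≤ 1 and α > 1, the Beta density is monotone increasing on [0,1]; the mode is at 1.
Mean = 16/(16+1) = 0.941.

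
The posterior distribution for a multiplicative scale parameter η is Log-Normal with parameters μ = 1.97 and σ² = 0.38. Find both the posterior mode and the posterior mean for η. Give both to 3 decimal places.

MAP = 4.904, posterior mean = 8.671

Mode = exp(μ − σ²) = exp(1.59) = 4.904.
Mean = exp(μ + σ²/2) = exp(2.160) = 8.671.
The posterior is right-skewed, so the mean exceeds the mode.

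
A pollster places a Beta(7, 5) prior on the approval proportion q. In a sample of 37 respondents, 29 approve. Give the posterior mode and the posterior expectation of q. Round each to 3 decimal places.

MAP = 0.745, posterior mean = 0.735

Posterior: Beta(7+29, 5+8) = Beta(36, 13).
Mode = (36−1)/(36+13−2) = 35/47 = 0.745.
Mean = 36/(36+13) = 36/49 = 0.735.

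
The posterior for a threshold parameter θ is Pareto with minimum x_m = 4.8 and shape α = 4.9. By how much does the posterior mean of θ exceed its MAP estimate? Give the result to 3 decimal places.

1.231

The Pareto density is strictly decreasing on [x_m, ∞), so the mode is x_m = 4.800.
Mean = α·x_m/(α−1) = 4.9·4.8/3.9 = 6.031.
Difference = 6.031 − 4.800 = 1.231.
Mean > mode: the posterior has a right tail.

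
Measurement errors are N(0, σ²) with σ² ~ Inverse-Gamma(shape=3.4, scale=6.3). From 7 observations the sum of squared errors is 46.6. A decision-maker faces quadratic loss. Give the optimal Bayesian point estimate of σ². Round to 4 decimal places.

5.0169

Posterior: Inverse-Gamma(shape = 3.4+7/2 = 6.9, scale = 6.3+46.6/2 = 29.6).
Mode = β/(α+1) = 29.6/7.9 = 3.7468.
Mean = β/(α−1) = 29.6/5.9 = 5.0169.
Quadratic loss ⇒ the optimal estimator is the posterior mean.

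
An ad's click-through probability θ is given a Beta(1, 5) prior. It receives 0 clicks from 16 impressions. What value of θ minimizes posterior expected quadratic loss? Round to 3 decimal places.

0.045

Posterior: Beta(1+0, 5+16) = Beta(1, 21).
Since α = 1 ≤ 1 and β > 1, the Beta density is monotone decreasing on [0,1]; the mode is at 0.
Mean = 1/(1+21) = 0.045.
Quadratic loss ⇒ the optimal estimator is the posterior mean.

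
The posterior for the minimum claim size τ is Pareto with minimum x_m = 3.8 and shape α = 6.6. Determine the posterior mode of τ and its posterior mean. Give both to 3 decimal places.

The Pareto density is strictly decreasing on [x_m, ∞), so the mode is x_m = 3.800.
Mean = α·x_m/(α−1) = 6.6·3.8/5.6 = 4.479.

posterior mode = 3.800, posterior mean = 4.479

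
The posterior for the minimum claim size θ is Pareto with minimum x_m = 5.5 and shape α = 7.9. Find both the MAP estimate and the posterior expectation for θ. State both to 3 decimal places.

MAP = 5.500, posterior mean = 6.297

The Pareto density is strictly decreasing on [x_m, ∞), so the mode is x_m = 5.500.
Mean = α·x_m/(α−1) = 7.9·5.5/6.9 = 6.297.
The mean is pulled above the mode by the posterior's right skew.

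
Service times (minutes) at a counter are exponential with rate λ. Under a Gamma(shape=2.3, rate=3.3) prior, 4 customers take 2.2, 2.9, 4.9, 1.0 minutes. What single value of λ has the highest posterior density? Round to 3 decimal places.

Σ times = 11.0. Posterior: Gamma(shape = 2.3+4 = 6.3, rate = 3.3+11.0 = 14.3).
Mode = (α−1)/β = 5.3/14.3 = 0.371.
Mean = α/β = 6.3/14.3 = 0.441.
This is the posterior mode — the MAP estimate.

0.371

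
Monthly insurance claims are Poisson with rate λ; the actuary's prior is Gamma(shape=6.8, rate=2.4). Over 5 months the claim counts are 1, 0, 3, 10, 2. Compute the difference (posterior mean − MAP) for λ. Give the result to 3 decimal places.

0.135

Σ counts = 16. Posterior: Gamma(shape = 6.8+16 = 22.8, rate = 2.4+5 = 7.4).
Mode = (α−1)/β = 21.8/7.4 = 2.946.
Mean = α/β = 22.8/7.4 = 3.081.
Difference = 3.081 − 2.946 = 0.135.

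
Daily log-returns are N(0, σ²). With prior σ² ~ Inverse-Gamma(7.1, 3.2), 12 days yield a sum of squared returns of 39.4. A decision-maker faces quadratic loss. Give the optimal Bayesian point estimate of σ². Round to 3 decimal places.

1.893

Posterior: Inverse-Gamma(shape = 7.1+12/2 = 13.1, scale = 3.2+39.4/2 = 22.9).
Mode = β/(α+1) = 22.9/14.1 = 1.624.
Mean = β/(α−1) = 22.9/12.1 = 1.893.
Quadratic loss ⇒ the optimal estimator is the posterior mean.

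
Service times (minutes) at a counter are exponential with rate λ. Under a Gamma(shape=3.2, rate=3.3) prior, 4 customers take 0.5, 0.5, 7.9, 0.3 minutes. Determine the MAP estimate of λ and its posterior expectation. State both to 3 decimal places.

MAP = 0.496; posterior mean = 0.576

Σ times = 9.2. Posterior: Gamma(shape = 3.2+4 = 7.2, rate = 3.3+9.2 = 12.5).
Mode = (α−1)/β = 6.2/12.5 = 0.496.
Mean = α/β = 7.2/12.5 = 0.576.
The mean is pulled above the mode by the posterior's right skew.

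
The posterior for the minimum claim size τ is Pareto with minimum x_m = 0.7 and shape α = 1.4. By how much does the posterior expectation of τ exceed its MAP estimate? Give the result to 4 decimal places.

The Pareto density is strictly decreasing on [x_m, ∞), so the mode is x_m = 0.7000.
Mean = α·x_m/(α−1) = 1.4·0.7/0.4 = 2.4500.
Difference = 2.4500 − 0.7000 = 1.7500.

1.7500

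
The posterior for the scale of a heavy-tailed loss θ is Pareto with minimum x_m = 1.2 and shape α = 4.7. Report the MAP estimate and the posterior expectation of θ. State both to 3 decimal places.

MAP = 1.200; posterior mean = 1.524

The Pareto density is strictly decreasing on [x_m, ∞), so the mode is x_m = 1.200.
Mean = α·x_m/(α−1) = 4.7·1.2/3.7 = 1.524.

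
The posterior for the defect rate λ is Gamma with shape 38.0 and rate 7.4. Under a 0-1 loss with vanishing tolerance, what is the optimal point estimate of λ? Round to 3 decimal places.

5.000

Mode = (α−1)/β = 37.0/7.4 = 5.000.
Mean = α/β = 38.0/7.4 = 5.135.
This is the posterior mode — the MAP estimate.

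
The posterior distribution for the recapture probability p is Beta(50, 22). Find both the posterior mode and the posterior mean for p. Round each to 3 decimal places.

MAP = 0.700, posterior mean = 0.694

Mode = (50−1)/(50+22−2) = 49/70 = 0.700.
Mean = 50/(50+22) = 50/72 = 0.694.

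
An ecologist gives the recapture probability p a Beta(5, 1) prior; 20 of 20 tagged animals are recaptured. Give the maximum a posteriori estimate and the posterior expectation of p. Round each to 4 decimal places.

Posterior: Beta(5+20, 1+0) = Beta(25, 1).
Since β = 1 ≤ 1 and α > 1, the Beta density is monotone increasing on [0,1]; the mode is at 1.
Mean = 25/(25+1) = 0.9615.
Mode > mean: the posterior has a left tail.

MAP = 1.0000, posterior mean = 0.9615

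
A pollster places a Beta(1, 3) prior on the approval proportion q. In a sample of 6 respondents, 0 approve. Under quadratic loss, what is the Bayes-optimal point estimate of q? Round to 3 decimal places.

0.100

Posterior: Beta(1+0, 3+6) = Beta(1, 9).
Since α = 1 ≤ 1 and β > 1, the Beta density is monotone decreasing on [0,1]; the mode is at 0.
Mean = 1/(1+9) = 0.100.
Quadratic loss ⇒ the optimal estimator is the posterior mean.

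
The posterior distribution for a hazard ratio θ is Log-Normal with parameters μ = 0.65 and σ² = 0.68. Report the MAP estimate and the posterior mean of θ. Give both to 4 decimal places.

Mode = exp(μ − σ²) = exp(-0.03) = 0.9704.
Mean = exp(μ + σ²/2) = exp(0.990) = 2.6912.
The posterior is right-skewed, so the mean exceeds the mode.

θ_MAP = 0.9704, E[θ|data] = 2.6912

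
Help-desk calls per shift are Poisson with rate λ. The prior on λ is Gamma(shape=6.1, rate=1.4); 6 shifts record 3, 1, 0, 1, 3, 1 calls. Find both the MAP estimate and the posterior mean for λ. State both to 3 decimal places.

MAP = 1.905; posterior mean = 2.041

Σ counts = 9. Posterior: Gamma(shape = 6.1+9 = 15.1, rate = 1.4+6 = 7.4).
Mode = (α−1)/β = 14.1/7.4 = 1.905.
Mean = α/β = 15.1/7.4 = 2.041.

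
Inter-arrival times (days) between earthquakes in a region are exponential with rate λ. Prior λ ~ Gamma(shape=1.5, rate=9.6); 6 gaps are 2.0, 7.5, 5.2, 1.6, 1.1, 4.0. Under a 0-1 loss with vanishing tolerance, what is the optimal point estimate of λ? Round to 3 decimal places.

0.210

Σ times = 21.4. Posterior: Gamma(shape = 1.5+6 = 7.5, rate = 9.6+21.4 = 31.0).
Mode = (α−1)/β = 6.5/31.0 = 0.210.
Mean = α/β = 7.5/31.0 = 0.242.
This is the posterior mode — the MAP estimate.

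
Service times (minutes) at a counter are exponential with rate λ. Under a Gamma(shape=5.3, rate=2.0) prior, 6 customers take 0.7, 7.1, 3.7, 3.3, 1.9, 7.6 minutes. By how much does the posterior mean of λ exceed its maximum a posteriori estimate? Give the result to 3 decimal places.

Σ times = 24.3. Posterior: Gamma(shape = 5.3+6 = 11.3, rate = 2.0+24.3 = 26.3).
Mode = (α−1)/β = 10.3/26.3 = 0.392.
Mean = α/β = 11.3/26.3 = 0.430.
Difference = 0.430 − 0.392 = 0.038.

0.038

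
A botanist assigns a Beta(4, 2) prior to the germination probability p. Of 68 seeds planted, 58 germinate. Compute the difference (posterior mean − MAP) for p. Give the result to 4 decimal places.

-0.0094

Posterior: Beta(4+58, 2+10) = Beta(62, 12).
Mode = (62−1)/(62+12−2) = 61/72 = 0.8472.
Mean = 62/(62+12) = 62/74 = 0.8378.
Difference = 0.8378 − 0.8472 = -0.0094.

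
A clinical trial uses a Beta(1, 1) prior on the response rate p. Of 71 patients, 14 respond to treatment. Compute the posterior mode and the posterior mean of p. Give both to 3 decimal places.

MAP: 0.197. Posterior mean: 0.205.

Posterior: Beta(1+14, 1+57) = Beta(15, 58).
Mode = (15−1)/(15+58−2) = 14/71 = 0.197.
With a flat prior the MAP equals the MLE, 14/71.
Mean = 15/(15+58) = 15/73 = 0.205.
The posterior is right-skewed, so the mean exceeds the mode.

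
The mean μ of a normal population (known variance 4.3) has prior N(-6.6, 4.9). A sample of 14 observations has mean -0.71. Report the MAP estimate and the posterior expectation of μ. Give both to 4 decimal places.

Posterior for μ is Normal. Precision-weighted mean: (1/4.9·-6.6 + 14/4.3·-0.71) / (1/4.9 + 14/4.3) = -1.0574.
A Normal posterior is symmetric, so mode = mean.

MAP estimate = -1.0574, posterior expectation = -1.0574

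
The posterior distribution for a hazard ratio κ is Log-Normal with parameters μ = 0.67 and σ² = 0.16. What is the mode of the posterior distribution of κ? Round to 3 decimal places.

1.665

Mode = exp(μ − σ²) = exp(0.51) = 1.665.
Mean = exp(μ + σ²/2) = exp(0.750) = 2.117.
This is the posterior mode — the MAP estimate.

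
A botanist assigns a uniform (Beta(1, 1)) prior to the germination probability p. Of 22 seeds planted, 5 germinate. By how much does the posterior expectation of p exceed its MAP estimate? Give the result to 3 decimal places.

Posterior: Beta(1+5, 1+17) = Beta(6, 18).
Mode = (6−1)/(6+18−2) = 5/22 = 0.227.
Mean = 6/(6+18) = 6/24 = 0.250.
Difference = 0.250 − 0.227 = 0.023.
The posterior is right-skewed, so the mean exceeds the mode.

0.023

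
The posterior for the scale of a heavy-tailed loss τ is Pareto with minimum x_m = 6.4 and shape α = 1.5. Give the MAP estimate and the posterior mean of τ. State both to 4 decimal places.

The Pareto density is strictly decreasing on [x_m, ∞), so the mode is x_m = 6.4000.
Mean = α·x_m/(α−1) = 1.5·6.4/0.5 = 19.2000.

MAP = 6.4000, posterior mean = 19.2000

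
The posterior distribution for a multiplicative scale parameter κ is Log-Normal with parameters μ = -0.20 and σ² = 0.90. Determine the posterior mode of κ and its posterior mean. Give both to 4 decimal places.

Mode = exp(μ − σ²) = exp(-1.10) = 0.3329.
Mean = exp(μ + σ²/2) = exp(0.250) = 1.2840.

κ_MAP = 0.3329, E[κ|data] = 1.2840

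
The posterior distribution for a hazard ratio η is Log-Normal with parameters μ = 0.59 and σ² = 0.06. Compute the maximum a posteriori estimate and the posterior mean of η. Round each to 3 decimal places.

Mode = exp(μ − σ²) = exp(0.53) = 1.699.
Mean = exp(μ + σ²/2) = exp(0.620) = 1.859.

MAP = 1.699; posterior mean = 1.859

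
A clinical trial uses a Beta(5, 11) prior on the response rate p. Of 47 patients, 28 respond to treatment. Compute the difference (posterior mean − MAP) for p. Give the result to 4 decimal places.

Posterior: Beta(5+28, 11+19) = Beta(33, 30).
Mode = (33−1)/(33+30−2) = 32/61 = 0.5246.
Mean = 33/(33+30) = 33/63 = 0.5238.
Difference = 0.5238 − 0.5246 = -0.0008.

-0.0008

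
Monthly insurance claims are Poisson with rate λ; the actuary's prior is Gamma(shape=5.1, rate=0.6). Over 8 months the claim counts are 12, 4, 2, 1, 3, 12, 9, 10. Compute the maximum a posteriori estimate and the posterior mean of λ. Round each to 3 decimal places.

MAP = 6.640; posterior mean = 6.756

Σ counts = 53. Posterior: Gamma(shape = 5.1+53 = 58.1, rate = 0.6+8 = 8.6).
Mode = (α−1)/β = 57.1/8.6 = 6.640.
Mean = α/β = 58.1/8.6 = 6.756.
The posterior is right-skewed, so the mean exceeds the mode.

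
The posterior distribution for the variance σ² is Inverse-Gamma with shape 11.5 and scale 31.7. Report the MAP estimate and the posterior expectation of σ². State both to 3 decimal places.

Mode = β/(α+1) = 31.7/12.5 = 2.536.
Mean = β/(α−1) = 31.7/10.5 = 3.019.

MAP = 2.536; posterior mean = 3.019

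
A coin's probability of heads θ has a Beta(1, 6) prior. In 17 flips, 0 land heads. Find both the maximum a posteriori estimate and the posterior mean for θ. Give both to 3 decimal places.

MAP = 0.000, posterior mean = 0.042

Posterior: Beta(1+0, 6+17) = Beta(1, 23).
Since α = 1 ≤ 1 and β > 1, the Beta density is monotone decreasing on [0,1]; the mode is at 0.
Mean = 1/(1+23) = 0.042.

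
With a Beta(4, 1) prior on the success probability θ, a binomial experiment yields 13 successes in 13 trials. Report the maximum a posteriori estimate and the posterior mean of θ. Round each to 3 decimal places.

Posterior: Beta(4+13, 1+0) = Beta(17, 1).
Since β = 1 ≤ 1 and α > 1, the Beta density is monotone increasing on [0,1]; the mode is at 1.
Mean = 17/(17+1) = 0.944.
The mean is pulled below the mode by the posterior's left skew.

MAP = 1.000, posterior mean = 0.944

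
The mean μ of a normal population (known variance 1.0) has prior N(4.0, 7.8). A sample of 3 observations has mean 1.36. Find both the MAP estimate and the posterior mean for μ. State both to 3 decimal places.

Posterior for μ is Normal. Precision-weighted mean: (1/7.8·4.0 + 3/1.0·1.36) / (1/7.8 + 3/1.0) = 1.468.
A Normal posterior is symmetric, so mode = mean.

μ_MAP = 1.468, E[μ|data] = 1.468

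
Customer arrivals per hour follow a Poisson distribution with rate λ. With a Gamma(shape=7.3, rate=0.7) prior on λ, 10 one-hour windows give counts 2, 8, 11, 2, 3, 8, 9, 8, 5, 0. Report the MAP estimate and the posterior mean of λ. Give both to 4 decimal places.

λ_MAP = 5.8224, E[λ|data] = 5.9159

Σ counts = 56. Posterior: Gamma(shape = 7.3+56 = 63.3, rate = 0.7+10 = 10.7).
Mode = (α−1)/β = 62.3/10.7 = 5.8224.
Mean = α/β = 63.3/10.7 = 5.9159.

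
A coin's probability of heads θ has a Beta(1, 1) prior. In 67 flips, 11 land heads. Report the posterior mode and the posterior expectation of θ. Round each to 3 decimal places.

MAP = 0.164, posterior mean = 0.174

Posterior: Beta(1+11, 1+56) = Beta(12, 57).
Mode = (12−1)/(12+57−2) = 11/67 = 0.164.
With a flat prior the MAP equals the MLE, 11/67.
Mean = 12/(12+57) = 12/69 = 0.174.
The posterior is right-skewed, so the mean exceeds the mode.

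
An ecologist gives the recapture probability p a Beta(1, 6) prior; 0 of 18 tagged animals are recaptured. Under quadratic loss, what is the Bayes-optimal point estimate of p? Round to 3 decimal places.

Posterior: Beta(1+0, 6+18) = Beta(1, 24).
Since α = 1 ≤ 1 and β > 1, the Beta density is monotone decreasing on [0,1]; the mode is at 0.
Mean = 1/(1+24) = 0.040.
Quadratic loss ⇒ the optimal estimator is the posterior mean.

0.040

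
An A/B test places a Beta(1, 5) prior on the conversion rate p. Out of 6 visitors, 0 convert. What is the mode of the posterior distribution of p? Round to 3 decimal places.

Posterior: Beta(1+0, 5+6) = Beta(1, 11).
Since α = 1 ≤ 1 and β > 1, the Beta density is monotone decreasing on [0,1]; the mode is at 0.
Mean = 1/(1+11) = 0.083.
This is the posterior mode — the MAP estimate.

0.000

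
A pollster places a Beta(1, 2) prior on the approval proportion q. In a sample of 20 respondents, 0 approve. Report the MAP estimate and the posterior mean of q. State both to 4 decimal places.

MAP = 0.0000, posterior mean = 0.0435

Posterior: Beta(1+0, 2+20) = Beta(1, 22).
Since α = 1 ≤ 1 and β > 1, the Beta density is monotone decreasing on [0,1]; the mode is at 0.
Mean = 1/(1+22) = 0.0435.
Right-skewed posterior ⇒ mode < mean.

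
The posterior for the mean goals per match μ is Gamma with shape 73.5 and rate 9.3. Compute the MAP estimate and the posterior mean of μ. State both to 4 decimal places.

Mode = (α−1)/β = 72.5/9.3 = 7.7957.
Mean = α/β = 73.5/9.3 = 7.9032.

MAP: 7.7957. Posterior mean: 7.9032.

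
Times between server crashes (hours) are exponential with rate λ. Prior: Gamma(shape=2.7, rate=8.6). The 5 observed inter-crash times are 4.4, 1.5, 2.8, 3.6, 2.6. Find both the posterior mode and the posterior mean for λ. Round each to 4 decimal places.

MAP: 0.2851. Posterior mean: 0.3277.

Σ times = 14.9. Posterior: Gamma(shape = 2.7+5 = 7.7, rate = 8.6+14.9 = 23.5).
Mode = (α−1)/β = 6.7/23.5 = 0.2851.
Mean = α/β = 7.7/23.5 = 0.3277.
The posterior is right-skewed, so the mean exceeds the mode.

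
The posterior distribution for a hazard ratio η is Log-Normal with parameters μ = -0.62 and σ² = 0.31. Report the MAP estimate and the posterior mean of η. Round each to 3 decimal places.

MAP = 0.395, posterior mean = 0.628

Mode = exp(μ − σ²) = exp(-0.93) = 0.395.
Mean = exp(μ + σ²/2) = exp(-0.465) = 0.628.
The posterior is right-skewed, so the mean exceeds the mode.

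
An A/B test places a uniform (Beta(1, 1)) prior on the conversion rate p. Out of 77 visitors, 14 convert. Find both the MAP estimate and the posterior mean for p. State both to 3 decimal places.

p_MAP = 0.182, E[p|data] = 0.190

Posterior: Beta(1+14, 1+63) = Beta(15, 64).
Mode = (15−1)/(15+64−2) = 14/77 = 0.182.
With a flat prior the MAP equals the MLE, 14/77.
Mean = 15/(15+64) = 15/79 = 0.190.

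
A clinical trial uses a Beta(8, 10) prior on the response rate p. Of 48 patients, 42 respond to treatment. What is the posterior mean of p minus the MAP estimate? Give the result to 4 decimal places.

Posterior: Beta(8+42, 10+6) = Beta(50, 16).
Mode = (50−1)/(50+16−2) = 49/64 = 0.7656.
Mean = 50/(50+16) = 50/66 = 0.7576.
Difference = 0.7576 − 0.7656 = -0.0080.
Mode > mean: the posterior has a left tail.

-0.0080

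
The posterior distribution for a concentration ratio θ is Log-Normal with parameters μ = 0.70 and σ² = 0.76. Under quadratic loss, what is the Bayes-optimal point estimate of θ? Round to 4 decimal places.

2.9447

Mode = exp(μ − σ²) = exp(-0.06) = 0.9418.
Mean = exp(μ + σ²/2) = exp(1.080) = 2.9447.
Quadratic loss ⇒ the optimal estimator is the posterior mean.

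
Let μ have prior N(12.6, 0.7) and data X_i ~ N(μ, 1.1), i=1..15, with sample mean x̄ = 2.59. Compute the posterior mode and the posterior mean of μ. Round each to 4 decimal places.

MAP: 3.5392. Posterior mean: 3.5392.

Posterior for μ is Normal. Precision-weighted mean: (1/0.7·12.6 + 15/1.1·2.59) / (1/0.7 + 15/1.1) = 3.5392.
A Normal posterior is symmetric, so mode = mean.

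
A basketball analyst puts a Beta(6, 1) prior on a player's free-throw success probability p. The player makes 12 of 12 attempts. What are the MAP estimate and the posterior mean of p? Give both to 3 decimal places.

MAP: 1.000. Posterior mean: 0.947.

Posterior: Beta(6+12, 1+0) = Beta(18, 1).
Since β = 1 ≤ 1 and α > 1, the Beta density is monotone increasing on [0,1]; the mode is at 1.
Mean = 18/(18+1) = 0.947.
Left-skewed posterior ⇒ mean < mode.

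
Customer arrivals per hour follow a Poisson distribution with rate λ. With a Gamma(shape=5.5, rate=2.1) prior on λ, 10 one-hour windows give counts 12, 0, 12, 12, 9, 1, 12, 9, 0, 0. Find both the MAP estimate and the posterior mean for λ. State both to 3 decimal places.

Σ counts = 67. Posterior: Gamma(shape = 5.5+67 = 72.5, rate = 2.1+10 = 12.1).
Mode = (α−1)/β = 71.5/12.1 = 5.909.
Mean = α/β = 72.5/12.1 = 5.992.
The posterior is right-skewed, so the mean exceeds the mode.

MAP = 5.909, posterior mean = 5.992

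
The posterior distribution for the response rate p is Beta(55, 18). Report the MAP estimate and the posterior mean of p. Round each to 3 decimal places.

Mode = (55−1)/(55+18−2) = 54/71 = 0.761.
Mean = 55/(55+18) = 55/73 = 0.753.

MAP = 0.761; posterior mean = 0.753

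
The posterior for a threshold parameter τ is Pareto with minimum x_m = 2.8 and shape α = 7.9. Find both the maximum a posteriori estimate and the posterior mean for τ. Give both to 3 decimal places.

The Pareto density is strictly decreasing on [x_m, ∞), so the mode is x_m = 2.800.
Mean = α·x_m/(α−1) = 7.9·2.8/6.9 = 3.206.

MAP = 2.800, posterior mean = 3.206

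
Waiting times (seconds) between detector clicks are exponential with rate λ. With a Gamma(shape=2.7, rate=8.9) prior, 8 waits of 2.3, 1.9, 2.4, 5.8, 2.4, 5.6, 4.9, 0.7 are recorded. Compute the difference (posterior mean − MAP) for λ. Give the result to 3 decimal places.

Σ times = 26.0. Posterior: Gamma(shape = 2.7+8 = 10.7, rate = 8.9+26.0 = 34.9).
Mode = (α−1)/β = 9.7/34.9 = 0.278.
Mean = α/β = 10.7/34.9 = 0.307.
Difference = 0.307 − 0.278 = 0.029.
Right-skewed posterior ⇒ mode < mean.

0.029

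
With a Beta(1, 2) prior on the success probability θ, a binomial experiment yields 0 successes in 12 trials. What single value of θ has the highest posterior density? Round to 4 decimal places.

Posterior: Beta(1+0, 2+12) = Beta(1, 14).
Since α = 1 ≤ 1 and β > 1, the Beta density is monotone decreasing on [0,1]; the mode is at 0.
Mean = 1/(1+14) = 0.0667.
This is the posterior mode — the MAP estimate.

0.0000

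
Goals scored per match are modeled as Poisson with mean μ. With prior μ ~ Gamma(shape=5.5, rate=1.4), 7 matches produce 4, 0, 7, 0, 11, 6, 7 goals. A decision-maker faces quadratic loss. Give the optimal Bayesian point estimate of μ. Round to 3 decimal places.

4.821

Σ counts = 35. Posterior: Gamma(shape = 5.5+35 = 40.5, rate = 1.4+7 = 8.4).
Mode = (α−1)/β = 39.5/8.4 = 4.702.
Mean = α/β = 40.5/8.4 = 4.821.
Quadratic loss ⇒ the optimal estimator is the posterior mean.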